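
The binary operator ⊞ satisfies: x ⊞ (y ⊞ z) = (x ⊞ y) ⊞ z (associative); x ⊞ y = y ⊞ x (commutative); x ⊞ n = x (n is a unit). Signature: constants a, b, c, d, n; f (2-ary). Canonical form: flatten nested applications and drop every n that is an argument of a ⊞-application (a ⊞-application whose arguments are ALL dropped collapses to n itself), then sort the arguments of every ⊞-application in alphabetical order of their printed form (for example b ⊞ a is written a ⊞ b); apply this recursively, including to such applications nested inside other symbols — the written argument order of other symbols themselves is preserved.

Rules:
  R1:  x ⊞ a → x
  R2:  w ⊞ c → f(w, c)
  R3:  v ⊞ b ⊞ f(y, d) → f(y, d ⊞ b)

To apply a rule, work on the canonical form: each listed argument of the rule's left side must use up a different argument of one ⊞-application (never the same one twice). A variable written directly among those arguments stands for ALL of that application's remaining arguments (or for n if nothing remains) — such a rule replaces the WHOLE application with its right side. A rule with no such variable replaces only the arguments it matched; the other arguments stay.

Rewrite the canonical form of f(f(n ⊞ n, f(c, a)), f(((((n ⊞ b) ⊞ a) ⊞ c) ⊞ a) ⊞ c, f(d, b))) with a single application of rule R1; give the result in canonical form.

Canonical form:  f(f(n, f(c, a)), f(a ⊞ a ⊞ b ⊞ c ⊞ c, f(d, b)))
Apply R1:  consuming a;  x := a ⊞ b ⊞ c ⊞ c
Every leftover argument binds to the variable; the entire application is replaced.
Result:  f(f(n, f(c, a)), f(a ⊞ b ⊞ c ⊞ c, f(d, b)))

Answer: f(f(n, f(c, a)), f(a ⊞ b ⊞ c ⊞ c, f(d, b)))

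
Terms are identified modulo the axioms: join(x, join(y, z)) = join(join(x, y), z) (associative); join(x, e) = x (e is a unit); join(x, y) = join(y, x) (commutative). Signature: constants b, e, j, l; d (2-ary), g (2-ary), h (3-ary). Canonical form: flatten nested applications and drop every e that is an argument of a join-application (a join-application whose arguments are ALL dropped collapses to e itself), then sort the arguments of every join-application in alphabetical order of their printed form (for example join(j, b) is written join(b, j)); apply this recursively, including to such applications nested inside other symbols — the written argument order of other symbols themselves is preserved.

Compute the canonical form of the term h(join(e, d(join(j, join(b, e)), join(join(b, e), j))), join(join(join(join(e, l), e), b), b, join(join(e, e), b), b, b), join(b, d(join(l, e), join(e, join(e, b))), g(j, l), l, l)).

Answer: h(d(join(b, j), join(b, j)), join(b, b, b, b, b, l), join(b, d(l, b), g(j, l), l, l))

Derivation:
Work inside:  join(b, d(join(l, e), join(e, join(e, b))), g(j, l), l, l)
Simplify inside:  d(join(l, e), join(e, join(e, b)))  →  d(l, b)
Sort:  join(b, d(l, b), g(j, l), l, l)
Put back:  h(d(join(b, j), join(b, j)), join(b, b, b, b, b, l), join(b, d(l, b), g(j, l), l, l))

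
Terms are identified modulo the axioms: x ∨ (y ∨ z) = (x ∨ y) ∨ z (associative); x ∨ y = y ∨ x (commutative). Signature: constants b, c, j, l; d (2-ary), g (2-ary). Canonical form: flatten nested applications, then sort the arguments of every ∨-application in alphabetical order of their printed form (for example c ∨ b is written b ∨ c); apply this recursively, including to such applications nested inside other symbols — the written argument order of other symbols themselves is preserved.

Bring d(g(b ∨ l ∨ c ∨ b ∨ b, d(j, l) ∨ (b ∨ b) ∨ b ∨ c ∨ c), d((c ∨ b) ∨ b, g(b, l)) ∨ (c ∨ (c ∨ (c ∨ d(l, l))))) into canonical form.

Work inside:  d((c ∨ b) ∨ b, g(b, l)) ∨ (c ∨ (c ∨ (c ∨ d(l, l))))
Un-nest:  d((c ∨ b) ∨ b, g(b, l)) ∨ c ∨ c ∨ c ∨ d(l, l)
Canonicalize subterm:  d((c ∨ b) ∨ b, g(b, l))  →  d(b ∨ b ∨ c, g(b, l))
Sort arguments:  c ∨ c ∨ c ∨ d(b ∨ b ∨ c, g(b, l)) ∨ d(l, l)
Reassemble:  d(g(b ∨ b ∨ b ∨ c ∨ l, b ∨ b ∨ b ∨ c ∨ c ∨ d(j, l)), c ∨ c ∨ c ∨ d(b ∨ b ∨ c, g(b, l)) ∨ d(l, l))

Answer: d(g(b ∨ b ∨ b ∨ c ∨ l, b ∨ b ∨ b ∨ c ∨ c ∨ d(j, l)), c ∨ c ∨ c ∨ d(b ∨ b ∨ c, g(b, l)) ∨ d(l, l))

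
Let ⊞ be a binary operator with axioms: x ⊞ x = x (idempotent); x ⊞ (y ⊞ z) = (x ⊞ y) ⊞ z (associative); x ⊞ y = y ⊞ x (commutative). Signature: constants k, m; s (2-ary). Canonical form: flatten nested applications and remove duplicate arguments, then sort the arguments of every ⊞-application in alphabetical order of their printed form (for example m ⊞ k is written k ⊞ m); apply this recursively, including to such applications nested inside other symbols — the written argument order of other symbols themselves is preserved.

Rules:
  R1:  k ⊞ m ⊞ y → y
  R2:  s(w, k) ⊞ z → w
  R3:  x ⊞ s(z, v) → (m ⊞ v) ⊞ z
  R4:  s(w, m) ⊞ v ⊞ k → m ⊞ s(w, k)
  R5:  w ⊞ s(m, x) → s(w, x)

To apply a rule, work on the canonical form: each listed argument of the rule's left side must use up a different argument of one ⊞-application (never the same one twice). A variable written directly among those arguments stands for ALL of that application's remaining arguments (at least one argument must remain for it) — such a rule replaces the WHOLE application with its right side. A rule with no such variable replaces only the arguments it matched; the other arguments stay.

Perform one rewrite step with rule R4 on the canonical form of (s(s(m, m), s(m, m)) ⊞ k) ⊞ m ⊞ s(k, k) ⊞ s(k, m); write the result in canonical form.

Canonical form:  k ⊞ m ⊞ s(k, k) ⊞ s(k, m) ⊞ s(s(m, m), s(m, m))
Apply R4:  consuming k, s(k, m);  v := m ⊞ s(k, k) ⊞ s(s(m, m), s(m, m)), w := k
The extension variable absorbs all remaining arguments, so the whole application is rewritten.
Result:  m ⊞ s(k, k)

Answer: m ⊞ s(k, k)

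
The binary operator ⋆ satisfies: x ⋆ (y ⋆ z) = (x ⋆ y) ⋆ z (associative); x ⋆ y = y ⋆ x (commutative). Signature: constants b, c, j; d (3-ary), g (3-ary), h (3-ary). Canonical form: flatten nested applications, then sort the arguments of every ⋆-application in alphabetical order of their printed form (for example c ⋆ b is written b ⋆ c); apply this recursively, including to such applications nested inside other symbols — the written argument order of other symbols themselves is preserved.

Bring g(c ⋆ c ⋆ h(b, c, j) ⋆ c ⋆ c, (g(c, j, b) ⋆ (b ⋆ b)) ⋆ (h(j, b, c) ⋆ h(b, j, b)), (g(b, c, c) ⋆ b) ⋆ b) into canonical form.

Work inside:  (g(c, j, b) ⋆ (b ⋆ b)) ⋆ (h(j, b, c) ⋆ h(b, j, b))
Un-nest:  g(c, j, b) ⋆ b ⋆ b ⋆ h(j, b, c) ⋆ h(b, j, b)
Sort arguments:  b ⋆ b ⋆ g(c, j, b) ⋆ h(b, j, b) ⋆ h(j, b, c)
Reassemble:  g(c ⋆ c ⋆ c ⋆ c ⋆ h(b, c, j), b ⋆ b ⋆ g(c, j, b) ⋆ h(b, j, b) ⋆ h(j, b, c), b ⋆ b ⋆ g(b, c, c))

Answer: g(c ⋆ c ⋆ c ⋆ c ⋆ h(b, c, j), b ⋆ b ⋆ g(c, j, b) ⋆ h(b, j, b) ⋆ h(j, b, c), b ⋆ b ⋆ g(b, c, c))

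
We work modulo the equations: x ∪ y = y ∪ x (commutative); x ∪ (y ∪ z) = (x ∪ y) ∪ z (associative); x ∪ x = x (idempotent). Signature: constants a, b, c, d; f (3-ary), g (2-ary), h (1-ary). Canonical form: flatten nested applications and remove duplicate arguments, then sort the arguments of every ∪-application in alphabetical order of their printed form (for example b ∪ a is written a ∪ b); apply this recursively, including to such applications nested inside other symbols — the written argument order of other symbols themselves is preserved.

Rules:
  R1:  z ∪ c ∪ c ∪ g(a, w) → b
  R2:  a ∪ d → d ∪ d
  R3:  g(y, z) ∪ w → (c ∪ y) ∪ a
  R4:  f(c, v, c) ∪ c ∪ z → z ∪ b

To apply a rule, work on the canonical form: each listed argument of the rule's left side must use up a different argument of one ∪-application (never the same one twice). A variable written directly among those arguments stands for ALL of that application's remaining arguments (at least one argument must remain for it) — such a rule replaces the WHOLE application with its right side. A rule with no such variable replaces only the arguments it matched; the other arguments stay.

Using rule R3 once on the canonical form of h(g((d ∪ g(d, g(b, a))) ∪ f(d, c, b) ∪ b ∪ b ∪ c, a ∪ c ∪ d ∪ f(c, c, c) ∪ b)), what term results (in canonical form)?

Answer: h(g(a ∪ c ∪ d, a ∪ b ∪ c ∪ d ∪ f(c, c, c)))

Derivation:
Canonical form:  h(g(b ∪ c ∪ d ∪ f(d, c, b) ∪ g(d, g(b, a)), a ∪ b ∪ c ∪ d ∪ f(c, c, c)))
Apply R3:  consuming g(d, g(b, a));  w := b ∪ c ∪ d ∪ f(d, c, b), y := d, z := g(b, a)
Every leftover argument binds to the variable; the entire application is replaced.
Result:  h(g(a ∪ c ∪ d, a ∪ b ∪ c ∪ d ∪ f(c, c, c)))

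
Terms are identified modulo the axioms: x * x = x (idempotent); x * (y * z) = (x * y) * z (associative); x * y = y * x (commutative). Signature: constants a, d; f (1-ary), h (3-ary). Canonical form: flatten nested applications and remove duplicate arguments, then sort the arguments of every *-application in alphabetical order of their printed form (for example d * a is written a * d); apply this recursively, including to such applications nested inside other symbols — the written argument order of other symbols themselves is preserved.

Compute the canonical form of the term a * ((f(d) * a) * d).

Answer: a * d * f(d)

Derivation:
Flatten:  a * f(d) * a * d
Drop duplicates:  drop duplicate a
Order the arguments:  a * d * f(d)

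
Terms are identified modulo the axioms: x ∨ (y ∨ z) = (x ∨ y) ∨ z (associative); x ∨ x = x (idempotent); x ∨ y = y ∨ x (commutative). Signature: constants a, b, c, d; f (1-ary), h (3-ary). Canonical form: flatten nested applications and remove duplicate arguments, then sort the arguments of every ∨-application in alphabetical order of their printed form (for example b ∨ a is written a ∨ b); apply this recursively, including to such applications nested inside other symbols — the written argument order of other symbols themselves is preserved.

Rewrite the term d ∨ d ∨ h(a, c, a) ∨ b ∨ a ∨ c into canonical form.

Drop duplicates:  drop duplicate d
Order the arguments:  a ∨ b ∨ c ∨ d ∨ h(a, c, a)

Answer: a ∨ b ∨ c ∨ d ∨ h(a, c, a)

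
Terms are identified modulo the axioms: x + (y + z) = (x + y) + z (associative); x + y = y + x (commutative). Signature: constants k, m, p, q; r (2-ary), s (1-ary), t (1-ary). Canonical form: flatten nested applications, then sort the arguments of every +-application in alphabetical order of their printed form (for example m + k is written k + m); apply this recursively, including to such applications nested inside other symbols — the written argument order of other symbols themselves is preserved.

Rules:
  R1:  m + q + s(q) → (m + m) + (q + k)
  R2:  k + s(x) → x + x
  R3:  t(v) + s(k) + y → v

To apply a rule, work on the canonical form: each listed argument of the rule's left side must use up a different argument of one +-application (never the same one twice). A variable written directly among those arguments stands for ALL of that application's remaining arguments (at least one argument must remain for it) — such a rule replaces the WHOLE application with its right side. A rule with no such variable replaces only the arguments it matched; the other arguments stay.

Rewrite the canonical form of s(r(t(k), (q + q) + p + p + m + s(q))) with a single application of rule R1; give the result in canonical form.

Answer: s(r(t(k), k + m + m + p + p + q + q))

Derivation:
Canonical form:  s(r(t(k), m + p + p + q + q + s(q)))
R1 matches:  uses m, q, s(q)
Result:  s(r(t(k), k + m + m + p + p + q + q))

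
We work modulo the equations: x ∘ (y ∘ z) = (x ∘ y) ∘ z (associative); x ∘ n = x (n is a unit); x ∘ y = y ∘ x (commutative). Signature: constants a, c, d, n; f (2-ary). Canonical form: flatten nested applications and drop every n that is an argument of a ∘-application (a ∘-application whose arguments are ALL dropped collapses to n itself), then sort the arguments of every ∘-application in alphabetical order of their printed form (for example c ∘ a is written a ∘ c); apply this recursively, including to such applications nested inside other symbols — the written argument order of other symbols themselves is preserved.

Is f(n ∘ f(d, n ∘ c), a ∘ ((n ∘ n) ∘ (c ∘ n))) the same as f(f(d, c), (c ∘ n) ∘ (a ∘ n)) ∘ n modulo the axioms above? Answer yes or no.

Left:  f(n ∘ f(d, n ∘ c), a ∘ ((n ∘ n) ∘ (c ∘ n)))
  Descend into:  a ∘ ((n ∘ n) ∘ (c ∘ n))
  Flatten:  a ∘ n ∘ n ∘ c ∘ n
  Drop the unit:  drop n (×3)
  Order the arguments:  a ∘ c
  Put back:  f(f(d, c), a ∘ c)
Right:  f(f(d, c), (c ∘ n) ∘ (a ∘ n)) ∘ n
  Simplify inside:  f(f(d, c), (c ∘ n) ∘ (a ∘ n))  →  f(f(d, c), a ∘ c)
  Units out:  drop n
  Order the arguments:  f(f(d, c), a ∘ c)

Answer: yes — both canonical forms are f(f(d, c), a ∘ c)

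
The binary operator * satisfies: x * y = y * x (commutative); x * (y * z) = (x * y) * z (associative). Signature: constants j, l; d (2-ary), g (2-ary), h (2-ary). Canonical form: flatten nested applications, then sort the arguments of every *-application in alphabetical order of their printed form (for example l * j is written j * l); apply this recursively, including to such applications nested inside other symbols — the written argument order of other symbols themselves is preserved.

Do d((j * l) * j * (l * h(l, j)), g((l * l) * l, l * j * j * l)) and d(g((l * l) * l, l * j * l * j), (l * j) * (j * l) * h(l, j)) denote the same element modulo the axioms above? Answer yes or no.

Left:  d((j * l) * j * (l * h(l, j)), g((l * l) * l, l * j * j * l))
  Focus inside:  (j * l) * j * (l * h(l, j))
  Flatten:  j * l * j * l * h(l, j)
  Order the arguments:  h(l, j) * j * j * l * l
  Reassemble:  d(h(l, j) * j * j * l * l, g(l * l * l, j * j * l * l))
Right:  d(g((l * l) * l, l * j * l * j), (l * j) * (j * l) * h(l, j))
  Work inside:  (l * j) * (j * l) * h(l, j)
  Flatten:  l * j * j * l * h(l, j)
  Sort arguments:  h(l, j) * j * j * l * l
  Reassemble:  d(g(l * l * l, j * j * l * l), h(l, j) * j * j * l * l)

Answer: no — d(h(l, j) * j * j * l * l, g(l * l * l, j * j * l * l)) vs d(g(l * l * l, j * j * l * l), h(l, j) * j * j * l * l)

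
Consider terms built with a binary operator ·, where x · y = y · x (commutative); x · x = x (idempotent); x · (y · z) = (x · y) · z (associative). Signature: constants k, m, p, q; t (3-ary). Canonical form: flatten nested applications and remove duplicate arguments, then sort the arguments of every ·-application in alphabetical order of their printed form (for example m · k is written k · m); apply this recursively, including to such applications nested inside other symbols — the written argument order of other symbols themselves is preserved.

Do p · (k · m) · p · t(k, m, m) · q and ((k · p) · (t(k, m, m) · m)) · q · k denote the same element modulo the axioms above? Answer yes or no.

Left:  p · (k · m) · p · t(k, m, m) · q
  Flatten:  p · k · m · p · t(k, m, m) · q
  Deduplicate:  drop duplicate p
  Order the arguments:  k · m · p · q · t(k, m, m)
Right:  ((k · p) · (t(k, m, m) · m)) · q · k
  Flatten:  k · p · t(k, m, m) · m · q · k
  Deduplicate:  drop duplicate k
  Sort arguments:  k · m · p · q · t(k, m, m)

Answer: yes — both canonical forms are k · m · p · q · t(k, m, m)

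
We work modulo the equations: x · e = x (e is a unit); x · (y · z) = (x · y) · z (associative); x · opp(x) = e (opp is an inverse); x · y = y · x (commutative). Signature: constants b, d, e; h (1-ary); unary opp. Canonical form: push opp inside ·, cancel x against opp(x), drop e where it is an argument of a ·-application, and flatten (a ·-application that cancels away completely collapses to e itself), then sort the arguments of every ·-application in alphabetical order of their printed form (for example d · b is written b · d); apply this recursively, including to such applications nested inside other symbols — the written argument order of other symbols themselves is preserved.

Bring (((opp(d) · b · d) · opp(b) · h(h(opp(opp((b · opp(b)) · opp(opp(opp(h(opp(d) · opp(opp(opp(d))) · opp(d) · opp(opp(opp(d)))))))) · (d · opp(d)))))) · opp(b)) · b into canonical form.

Answer: h(h(opp(h(opp(d) · opp(d) · opp(d) · opp(d)))))

Derivation:
Push opp inside:  distribute opp over · and collapse double opp
Inverses cancel:  d cancels; b cancels
Combine occurrences:  h(h(opp(h(opp(d) · opp(d) · opp(d) · opp(d)))))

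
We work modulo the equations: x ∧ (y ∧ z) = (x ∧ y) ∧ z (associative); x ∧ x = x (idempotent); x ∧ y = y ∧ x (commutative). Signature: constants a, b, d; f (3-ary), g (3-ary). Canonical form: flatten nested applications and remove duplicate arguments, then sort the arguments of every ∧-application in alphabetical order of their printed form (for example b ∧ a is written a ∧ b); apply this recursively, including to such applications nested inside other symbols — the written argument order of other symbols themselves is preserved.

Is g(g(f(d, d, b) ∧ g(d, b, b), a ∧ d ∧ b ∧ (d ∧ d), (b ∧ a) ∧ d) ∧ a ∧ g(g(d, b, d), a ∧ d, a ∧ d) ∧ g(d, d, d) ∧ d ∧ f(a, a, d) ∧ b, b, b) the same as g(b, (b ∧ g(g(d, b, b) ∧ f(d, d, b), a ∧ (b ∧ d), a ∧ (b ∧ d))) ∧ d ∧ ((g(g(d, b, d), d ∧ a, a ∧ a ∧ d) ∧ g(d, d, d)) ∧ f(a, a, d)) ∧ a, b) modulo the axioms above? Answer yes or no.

Left:  g(g(f(d, d, b) ∧ g(d, b, b), a ∧ d ∧ b ∧ (d ∧ d), (b ∧ a) ∧ d) ∧ a ∧ g(g(d, b, d), a ∧ d, a ∧ d) ∧ g(d, d, d) ∧ d ∧ f(a, a, d) ∧ b, b, b)
  Focus inside:  g(f(d, d, b) ∧ g(d, b, b), a ∧ d ∧ b ∧ (d ∧ d), (b ∧ a) ∧ d) ∧ a ∧ g(g(d, b, d), a ∧ d, a ∧ d) ∧ g(d, d, d) ∧ d ∧ f(a, a, d) ∧ b
  Canonicalize subterm:  g(f(d, d, b) ∧ g(d, b, b), a ∧ d ∧ b ∧ (d ∧ d), (b ∧ a) ∧ d)  →  g(f(d, d, b) ∧ g(d, b, b), a ∧ b ∧ d, a ∧ b ∧ d)
  Order the arguments:  a ∧ b ∧ d ∧ f(a, a, d) ∧ g(d, d, d) ∧ g(f(d, d, b) ∧ g(d, b, b), a ∧ b ∧ d, a ∧ b ∧ d) ∧ g(g(d, b, d), a ∧ d, a ∧ d)
  Reassemble:  g(a ∧ b ∧ d ∧ f(a, a, d) ∧ g(d, d, d) ∧ g(f(d, d, b) ∧ g(d, b, b), a ∧ b ∧ d, a ∧ b ∧ d) ∧ g(g(d, b, d), a ∧ d, a ∧ d), b, b)
Right:  g(b, (b ∧ g(g(d, b, b) ∧ f(d, d, b), a ∧ (b ∧ d), a ∧ (b ∧ d))) ∧ d ∧ ((g(g(d, b, d), d ∧ a, a ∧ a ∧ d) ∧ g(d, d, d)) ∧ f(a, a, d)) ∧ a, b)
  Focus inside:  (b ∧ g(g(d, b, b) ∧ f(d, d, b), a ∧ (b ∧ d), a ∧ (b ∧ d))) ∧ d ∧ ((g(g(d, b, d), d ∧ a, a ∧ a ∧ d) ∧ g(d, d, d)) ∧ f(a, a, d)) ∧ a
  Un-nest:  b ∧ g(g(d, b, b) ∧ f(d, d, b), a ∧ (b ∧ d), a ∧ (b ∧ d)) ∧ d ∧ g(g(d, b, d), d ∧ a, a ∧ a ∧ d) ∧ g(d, d, d) ∧ f(a, a, d) ∧ a
  Inside:  g(g(d, b, b) ∧ f(d, d, b), a ∧ (b ∧ d), a ∧ (b ∧ d))  →  g(f(d, d, b) ∧ g(d, b, b), a ∧ b ∧ d, a ∧ b ∧ d)
  Inside:  g(g(d, b, d), d ∧ a, a ∧ a ∧ d)  →  g(g(d, b, d), a ∧ d, a ∧ d)
  Sort arguments:  a ∧ b ∧ d ∧ f(a, a, d) ∧ g(d, d, d) ∧ g(f(d, d, b) ∧ g(d, b, b), a ∧ b ∧ d, a ∧ b ∧ d) ∧ g(g(d, b, d), a ∧ d, a ∧ d)
  Rebuild:  g(b, a ∧ b ∧ d ∧ f(a, a, d) ∧ g(d, d, d) ∧ g(f(d, d, b) ∧ g(d, b, b), a ∧ b ∧ d, a ∧ b ∧ d) ∧ g(g(d, b, d), a ∧ d, a ∧ d), b)

Answer: no — g(a ∧ b ∧ d ∧ f(a, a, d) ∧ g(d, d, d) ∧ g(f(d, d, b) ∧ g(d, b, b), a ∧ b ∧ d, a ∧ b ∧ d) ∧ g(g(d, b, d), a ∧ d, a ∧ d), b, b) vs g(b, a ∧ b ∧ d ∧ f(a, a, d) ∧ g(d, d, d) ∧ g(f(d, d, b) ∧ g(d, b, b), a ∧ b ∧ d, a ∧ b ∧ d) ∧ g(g(d, b, d), a ∧ d, a ∧ d), b)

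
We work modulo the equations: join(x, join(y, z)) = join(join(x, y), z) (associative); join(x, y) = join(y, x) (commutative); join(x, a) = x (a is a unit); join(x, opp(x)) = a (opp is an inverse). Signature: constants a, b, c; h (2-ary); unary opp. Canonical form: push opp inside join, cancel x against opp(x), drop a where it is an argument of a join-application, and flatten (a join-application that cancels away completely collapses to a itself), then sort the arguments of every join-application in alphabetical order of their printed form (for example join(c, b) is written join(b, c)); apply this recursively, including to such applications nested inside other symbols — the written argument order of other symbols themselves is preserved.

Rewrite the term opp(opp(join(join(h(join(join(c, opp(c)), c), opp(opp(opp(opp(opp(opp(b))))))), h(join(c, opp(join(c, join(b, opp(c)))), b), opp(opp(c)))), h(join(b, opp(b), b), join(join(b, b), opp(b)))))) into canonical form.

Answer: join(h(b, b), h(c, b), h(c, c))

Derivation:
Push opp inside:  distribute opp over join and collapse double opp
Collect terms:  join(h(c, b), h(c, c), h(b, b))
Order the arguments:  join(h(b, b), h(c, b), h(c, c))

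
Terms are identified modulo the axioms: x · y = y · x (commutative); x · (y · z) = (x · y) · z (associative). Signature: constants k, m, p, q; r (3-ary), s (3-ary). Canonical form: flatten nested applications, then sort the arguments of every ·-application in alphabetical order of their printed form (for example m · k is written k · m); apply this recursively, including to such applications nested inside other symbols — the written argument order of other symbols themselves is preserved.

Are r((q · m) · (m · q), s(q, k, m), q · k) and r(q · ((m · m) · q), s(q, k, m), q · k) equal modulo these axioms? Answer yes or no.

Left:  r((q · m) · (m · q), s(q, k, m), q · k)
  Work inside:  (q · m) · (m · q)
  Un-nest:  q · m · m · q
  Sort:  m · m · q · q
  Rebuild:  r(m · m · q · q, s(q, k, m), k · q)
Right:  r(q · ((m · m) · q), s(q, k, m), q · k)
  Work inside:  q · ((m · m) · q)
  Flatten:  q · m · m · q
  Sort arguments:  m · m · q · q
  Rebuild:  r(m · m · q · q, s(q, k, m), k · q)

Answer: yes — both canonical forms are r(m · m · q · q, s(q, k, m), k · q)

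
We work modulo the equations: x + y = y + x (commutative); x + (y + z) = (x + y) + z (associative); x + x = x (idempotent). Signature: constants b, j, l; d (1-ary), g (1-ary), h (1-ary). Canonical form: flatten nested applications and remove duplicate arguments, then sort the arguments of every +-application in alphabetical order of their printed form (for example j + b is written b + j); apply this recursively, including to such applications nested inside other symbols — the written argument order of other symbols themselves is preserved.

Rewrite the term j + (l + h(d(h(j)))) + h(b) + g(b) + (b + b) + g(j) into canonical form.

Flatten:  j + l + h(d(h(j))) + h(b) + g(b) + b + b + g(j)
Drop duplicates:  drop duplicate b
Sort arguments:  b + g(b) + g(j) + h(b) + h(d(h(j))) + j + l

Answer: b + g(b) + g(j) + h(b) + h(d(h(j))) + j + l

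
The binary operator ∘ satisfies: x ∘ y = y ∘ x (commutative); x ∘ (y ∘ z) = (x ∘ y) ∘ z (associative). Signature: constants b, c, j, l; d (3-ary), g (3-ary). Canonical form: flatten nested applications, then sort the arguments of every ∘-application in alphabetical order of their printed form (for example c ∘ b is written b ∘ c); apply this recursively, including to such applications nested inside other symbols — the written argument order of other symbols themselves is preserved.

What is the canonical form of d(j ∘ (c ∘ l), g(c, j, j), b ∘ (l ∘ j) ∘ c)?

Work inside:  b ∘ (l ∘ j) ∘ c
Un-nest:  b ∘ l ∘ j ∘ c
Sort:  b ∘ c ∘ j ∘ l
Reassemble:  d(c ∘ j ∘ l, g(c, j, j), b ∘ c ∘ j ∘ l)

Answer: d(c ∘ j ∘ l, g(c, j, j), b ∘ c ∘ j ∘ l)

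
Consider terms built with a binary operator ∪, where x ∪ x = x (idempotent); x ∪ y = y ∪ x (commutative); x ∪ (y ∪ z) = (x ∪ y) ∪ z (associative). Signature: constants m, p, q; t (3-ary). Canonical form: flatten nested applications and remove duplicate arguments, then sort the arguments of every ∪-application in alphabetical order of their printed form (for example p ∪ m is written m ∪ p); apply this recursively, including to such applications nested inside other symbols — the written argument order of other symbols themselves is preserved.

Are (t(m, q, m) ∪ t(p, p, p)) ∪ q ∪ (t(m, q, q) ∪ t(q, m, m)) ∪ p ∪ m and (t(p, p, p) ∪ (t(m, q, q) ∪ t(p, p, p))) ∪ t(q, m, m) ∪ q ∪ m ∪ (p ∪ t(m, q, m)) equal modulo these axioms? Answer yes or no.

Left:  (t(m, q, m) ∪ t(p, p, p)) ∪ q ∪ (t(m, q, q) ∪ t(q, m, m)) ∪ p ∪ m
  Flatten:  t(m, q, m) ∪ t(p, p, p) ∪ q ∪ t(m, q, q) ∪ t(q, m, m) ∪ p ∪ m
  Order the arguments:  m ∪ p ∪ q ∪ t(m, q, m) ∪ t(m, q, q) ∪ t(p, p, p) ∪ t(q, m, m)
Right:  (t(p, p, p) ∪ (t(m, q, q) ∪ t(p, p, p))) ∪ t(q, m, m) ∪ q ∪ m ∪ (p ∪ t(m, q, m))
  Un-nest:  t(p, p, p) ∪ t(m, q, q) ∪ t(p, p, p) ∪ t(q, m, m) ∪ q ∪ m ∪ p ∪ t(m, q, m)
  Drop duplicates:  drop duplicate t(p, p, p)
  Sort:  m ∪ p ∪ q ∪ t(m, q, m) ∪ t(m, q, q) ∪ t(p, p, p) ∪ t(q, m, m)

Answer: yes — both canonical forms are m ∪ p ∪ q ∪ t(m, q, m) ∪ t(m, q, q) ∪ t(p, p, p) ∪ t(q, m, m)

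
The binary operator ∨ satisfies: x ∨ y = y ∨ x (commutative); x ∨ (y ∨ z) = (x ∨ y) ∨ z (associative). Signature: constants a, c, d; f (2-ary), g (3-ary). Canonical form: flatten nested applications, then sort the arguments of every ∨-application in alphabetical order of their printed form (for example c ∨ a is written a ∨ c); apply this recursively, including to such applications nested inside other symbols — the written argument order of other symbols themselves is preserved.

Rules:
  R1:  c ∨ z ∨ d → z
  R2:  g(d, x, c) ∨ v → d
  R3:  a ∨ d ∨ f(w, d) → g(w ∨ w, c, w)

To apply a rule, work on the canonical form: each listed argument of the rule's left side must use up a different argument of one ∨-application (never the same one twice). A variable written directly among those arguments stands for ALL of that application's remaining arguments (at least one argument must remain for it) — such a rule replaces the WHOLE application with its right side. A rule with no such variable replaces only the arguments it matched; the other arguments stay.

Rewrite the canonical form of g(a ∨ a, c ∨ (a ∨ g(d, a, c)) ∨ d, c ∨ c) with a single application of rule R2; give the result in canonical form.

Answer: g(a ∨ a, d, c ∨ c)

Derivation:
Canonical form:  g(a ∨ a, a ∨ c ∨ d ∨ g(d, a, c), c ∨ c)
Apply R2:  consuming g(d, a, c);  v := a ∨ c ∨ d, x := a
The variable takes the whole remainder — replace the entire application.
Giving:  g(a ∨ a, d, c ∨ c)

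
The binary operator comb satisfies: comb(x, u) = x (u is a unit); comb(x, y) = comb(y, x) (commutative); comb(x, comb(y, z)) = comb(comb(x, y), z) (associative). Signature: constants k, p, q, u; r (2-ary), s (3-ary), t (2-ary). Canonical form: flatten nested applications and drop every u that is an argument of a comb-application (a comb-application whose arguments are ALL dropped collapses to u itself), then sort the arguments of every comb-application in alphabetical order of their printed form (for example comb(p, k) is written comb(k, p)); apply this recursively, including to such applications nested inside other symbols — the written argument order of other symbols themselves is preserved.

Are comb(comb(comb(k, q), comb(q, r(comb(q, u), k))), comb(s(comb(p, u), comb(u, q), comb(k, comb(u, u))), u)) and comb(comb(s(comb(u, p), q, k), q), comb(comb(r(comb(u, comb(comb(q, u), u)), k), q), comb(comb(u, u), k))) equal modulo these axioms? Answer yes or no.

Left:  comb(comb(comb(k, q), comb(q, r(comb(q, u), k))), comb(s(comb(p, u), comb(u, q), comb(k, comb(u, u))), u))
  Merge nested applications:  comb(k, q, q, r(comb(q, u), k), s(comb(p, u), comb(u, q), comb(k, comb(u, u))), u)
  Inside:  r(comb(q, u), k)  →  r(q, k)
  Canonicalize subterm:  s(comb(p, u), comb(u, q), comb(k, comb(u, u)))  →  s(p, q, k)
  Drop the unit:  drop u
  Sort arguments:  comb(k, q, q, r(q, k), s(p, q, k))
Right:  comb(comb(s(comb(u, p), q, k), q), comb(comb(r(comb(u, comb(comb(q, u), u)), k), q), comb(comb(u, u), k)))
  Merge nested applications:  comb(s(comb(u, p), q, k), q, r(comb(u, comb(comb(q, u), u)), k), q, u, u, k)
  Simplify inside:  s(comb(u, p), q, k)  →  s(p, q, k)
  Inside:  r(comb(u, comb(comb(q, u), u)), k)  →  r(q, k)
  Unit:  drop u (×2)
  Sort arguments:  comb(k, q, q, r(q, k), s(p, q, k))

Answer: yes — both canonical forms are comb(k, q, q, r(q, k), s(p, q, k))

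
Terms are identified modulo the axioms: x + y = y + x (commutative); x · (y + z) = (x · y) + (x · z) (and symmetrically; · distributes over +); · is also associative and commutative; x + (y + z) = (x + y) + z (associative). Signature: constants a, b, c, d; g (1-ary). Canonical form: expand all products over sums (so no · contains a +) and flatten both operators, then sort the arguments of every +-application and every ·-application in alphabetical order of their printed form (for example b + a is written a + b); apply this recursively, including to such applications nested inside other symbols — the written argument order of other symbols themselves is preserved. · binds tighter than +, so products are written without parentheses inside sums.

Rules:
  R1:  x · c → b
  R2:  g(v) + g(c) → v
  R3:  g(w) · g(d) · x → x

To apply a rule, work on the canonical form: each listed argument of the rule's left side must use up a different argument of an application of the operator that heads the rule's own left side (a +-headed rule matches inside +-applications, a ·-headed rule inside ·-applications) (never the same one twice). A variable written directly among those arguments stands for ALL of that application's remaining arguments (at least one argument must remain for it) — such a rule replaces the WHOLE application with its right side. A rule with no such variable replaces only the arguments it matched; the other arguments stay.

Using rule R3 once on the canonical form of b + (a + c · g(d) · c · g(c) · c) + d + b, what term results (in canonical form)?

Answer: a + b + b + c · c · c + d

Derivation:
Canonical form:  a + b + b + c · c · c · g(c) · g(d) + d
Match R3:  consume g(c), g(d);  w := c, x := c · c · c
Every leftover argument binds to the variable; the entire application is replaced.
Giving:  a + b + b + c · c · c + d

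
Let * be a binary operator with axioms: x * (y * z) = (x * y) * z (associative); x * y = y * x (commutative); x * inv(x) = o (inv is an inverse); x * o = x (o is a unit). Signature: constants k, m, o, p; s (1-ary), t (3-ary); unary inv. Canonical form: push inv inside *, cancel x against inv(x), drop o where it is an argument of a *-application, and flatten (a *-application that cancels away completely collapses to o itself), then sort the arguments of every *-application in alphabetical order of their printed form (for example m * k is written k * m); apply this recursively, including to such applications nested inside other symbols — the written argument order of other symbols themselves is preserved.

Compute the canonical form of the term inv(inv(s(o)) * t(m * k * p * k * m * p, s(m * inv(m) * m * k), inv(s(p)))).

Push inv inside:  distribute inv over * and collapse double inv
Collect terms:  s(o) * inv(t(k * k * m * m * p * p, s(k * m), inv(s(p))))
Sort arguments:  inv(t(k * k * m * m * p * p, s(k * m), inv(s(p)))) * s(o)

Answer: inv(t(k * k * m * m * p * p, s(k * m), inv(s(p)))) * s(o)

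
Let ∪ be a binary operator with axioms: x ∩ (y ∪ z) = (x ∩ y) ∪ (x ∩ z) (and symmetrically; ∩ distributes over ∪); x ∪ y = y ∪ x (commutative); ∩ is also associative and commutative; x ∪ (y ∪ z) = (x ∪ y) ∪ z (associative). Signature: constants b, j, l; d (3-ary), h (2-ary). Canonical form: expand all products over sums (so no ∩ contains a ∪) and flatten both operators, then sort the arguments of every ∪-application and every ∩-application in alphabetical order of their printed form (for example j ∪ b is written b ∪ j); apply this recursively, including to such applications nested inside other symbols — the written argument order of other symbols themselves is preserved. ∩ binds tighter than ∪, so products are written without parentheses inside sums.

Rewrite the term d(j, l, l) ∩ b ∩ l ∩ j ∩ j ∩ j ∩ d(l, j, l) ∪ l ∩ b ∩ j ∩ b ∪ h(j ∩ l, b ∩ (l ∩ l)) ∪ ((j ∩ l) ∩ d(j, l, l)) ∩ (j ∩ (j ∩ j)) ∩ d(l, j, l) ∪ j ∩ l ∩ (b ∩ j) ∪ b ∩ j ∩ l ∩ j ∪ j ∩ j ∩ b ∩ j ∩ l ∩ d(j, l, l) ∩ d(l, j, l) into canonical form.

Flatten:  b ∩ d(j, l, l) ∩ d(l, j, l) ∩ j ∩ j ∩ j ∩ l ∪ b ∩ b ∩ j ∩ l ∪ h(j ∩ l, b ∩ l ∩ l) ∪ d(j, l, l) ∩ d(l, j, l) ∩ j ∩ j ∩ j ∩ j ∩ l ∪ b ∩ j ∩ j ∩ l ∪ b ∩ j ∩ j ∩ l ∪ b ∩ d(j, l, l) ∩ d(l, j, l) ∩ j ∩ j ∩ j ∩ l
Sort:  b ∩ b ∩ j ∩ l ∪ b ∩ d(j, l, l) ∩ d(l, j, l) ∩ j ∩ j ∩ j ∩ l ∪ b ∩ d(j, l, l) ∩ d(l, j, l) ∩ j ∩ j ∩ j ∩ l ∪ b ∩ j ∩ j ∩ l ∪ b ∩ j ∩ j ∩ l ∪ d(j, l, l) ∩ d(l, j, l) ∩ j ∩ j ∩ j ∩ j ∩ l ∪ h(j ∩ l, b ∩ l ∩ l)

Answer: b ∩ b ∩ j ∩ l ∪ b ∩ d(j, l, l) ∩ d(l, j, l) ∩ j ∩ j ∩ j ∩ l ∪ b ∩ d(j, l, l) ∩ d(l, j, l) ∩ j ∩ j ∩ j ∩ l ∪ b ∩ j ∩ j ∩ l ∪ b ∩ j ∩ j ∩ l ∪ d(j, l, l) ∩ d(l, j, l) ∩ j ∩ j ∩ j ∩ j ∩ l ∪ h(j ∩ l, b ∩ l ∩ l)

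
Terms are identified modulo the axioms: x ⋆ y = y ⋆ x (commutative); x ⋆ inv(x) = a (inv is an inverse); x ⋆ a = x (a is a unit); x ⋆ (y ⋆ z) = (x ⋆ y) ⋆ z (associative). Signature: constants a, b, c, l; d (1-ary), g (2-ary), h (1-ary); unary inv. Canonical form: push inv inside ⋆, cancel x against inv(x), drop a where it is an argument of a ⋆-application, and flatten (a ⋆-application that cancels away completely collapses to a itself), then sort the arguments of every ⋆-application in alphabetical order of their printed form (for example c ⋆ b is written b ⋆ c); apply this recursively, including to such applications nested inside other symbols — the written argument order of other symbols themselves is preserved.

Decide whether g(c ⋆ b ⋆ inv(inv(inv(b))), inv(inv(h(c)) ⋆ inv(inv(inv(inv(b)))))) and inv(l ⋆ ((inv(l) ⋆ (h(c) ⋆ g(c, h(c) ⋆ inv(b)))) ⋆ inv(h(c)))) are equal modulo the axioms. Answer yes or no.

Answer: no — g(c, h(c) ⋆ inv(b)) vs inv(g(c, h(c) ⋆ inv(b)))

Derivation:
Left:  g(c ⋆ b ⋆ inv(inv(inv(b))), inv(inv(h(c)) ⋆ inv(inv(inv(inv(b))))))
  Descend into:  inv(h(c)) ⋆ inv(inv(inv(inv(b))))
  Push inv inside:  distribute inv over ⋆ and collapse double inv
  Collect terms:  inv(h(c)) ⋆ b
  Sort:  b ⋆ inv(h(c))
  Put back:  g(c, h(c) ⋆ inv(b))
Right:  inv(l ⋆ ((inv(l) ⋆ (h(c) ⋆ g(c, h(c) ⋆ inv(b)))) ⋆ inv(h(c))))
  Push inv inside:  distribute inv over ⋆ and collapse double inv
  Cancel:  l cancels; h(c) cancels
  Collect:  inv(g(c, h(c) ⋆ inv(b)))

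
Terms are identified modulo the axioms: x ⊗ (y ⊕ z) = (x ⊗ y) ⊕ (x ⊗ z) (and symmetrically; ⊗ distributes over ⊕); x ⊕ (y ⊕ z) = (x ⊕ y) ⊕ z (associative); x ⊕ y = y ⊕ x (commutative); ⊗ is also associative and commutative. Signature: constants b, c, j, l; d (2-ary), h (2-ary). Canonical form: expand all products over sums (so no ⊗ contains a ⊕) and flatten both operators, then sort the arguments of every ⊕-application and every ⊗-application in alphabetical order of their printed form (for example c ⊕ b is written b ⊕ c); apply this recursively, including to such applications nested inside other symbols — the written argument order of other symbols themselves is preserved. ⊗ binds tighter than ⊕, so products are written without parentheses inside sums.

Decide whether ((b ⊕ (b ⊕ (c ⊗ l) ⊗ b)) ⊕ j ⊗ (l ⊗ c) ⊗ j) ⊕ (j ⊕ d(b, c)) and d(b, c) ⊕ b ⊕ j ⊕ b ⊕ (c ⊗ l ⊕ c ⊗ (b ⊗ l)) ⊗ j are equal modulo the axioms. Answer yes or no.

Answer: no — b ⊕ b ⊕ b ⊗ c ⊗ l ⊕ c ⊗ j ⊗ j ⊗ l ⊕ d(b, c) ⊕ j vs b ⊕ b ⊕ b ⊗ c ⊗ j ⊗ l ⊕ c ⊗ j ⊗ l ⊕ d(b, c) ⊕ j

Derivation:
Left:  ((b ⊕ (b ⊕ (c ⊗ l) ⊗ b)) ⊕ j ⊗ (l ⊗ c) ⊗ j) ⊕ (j ⊕ d(b, c))
  Flatten:  b ⊕ b ⊕ b ⊗ c ⊗ l ⊕ c ⊗ j ⊗ j ⊗ l ⊕ j ⊕ d(b, c)
  Order the arguments:  b ⊕ b ⊕ b ⊗ c ⊗ l ⊕ c ⊗ j ⊗ j ⊗ l ⊕ d(b, c) ⊕ j
Right:  d(b, c) ⊕ b ⊕ j ⊕ b ⊕ (c ⊗ l ⊕ c ⊗ (b ⊗ l)) ⊗ j
  Distribute:  d(b, c) ⊕ b ⊕ j ⊕ b ⊕ c ⊗ j ⊗ l ⊕ b ⊗ c ⊗ j ⊗ l
  Order the arguments:  b ⊕ b ⊕ b ⊗ c ⊗ j ⊗ l ⊕ c ⊗ j ⊗ l ⊕ d(b, c) ⊕ j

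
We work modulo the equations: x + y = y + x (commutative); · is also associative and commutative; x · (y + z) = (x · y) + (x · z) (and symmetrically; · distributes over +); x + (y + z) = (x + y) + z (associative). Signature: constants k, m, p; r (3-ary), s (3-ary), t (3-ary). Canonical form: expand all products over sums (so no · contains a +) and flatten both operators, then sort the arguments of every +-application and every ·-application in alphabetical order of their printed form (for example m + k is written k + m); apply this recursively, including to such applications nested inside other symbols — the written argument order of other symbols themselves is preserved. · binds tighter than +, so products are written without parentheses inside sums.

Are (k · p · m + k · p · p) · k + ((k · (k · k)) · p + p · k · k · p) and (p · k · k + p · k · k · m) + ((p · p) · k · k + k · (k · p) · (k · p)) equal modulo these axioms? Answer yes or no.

Left:  (k · p · m + k · p · p) · k + ((k · (k · k)) · p + p · k · k · p)
  Distribute:  k · k · m · p + k · k · p · p + k · k · k · p + k · k · p · p
  Order the arguments:  k · k · k · p + k · k · m · p + k · k · p · p + k · k · p · p
Right:  (p · k · k + p · k · k · m) + ((p · p) · k · k + k · (k · p) · (k · p))
  Un-nest:  k · k · p + k · k · m · p + k · k · p · p + k · k · k · p · p
  Sort arguments:  k · k · k · p · p + k · k · m · p + k · k · p + k · k · p · p

Answer: no — k · k · k · p + k · k · m · p + k · k · p · p + k · k · p · p vs k · k · k · p · p + k · k · m · p + k · k · p + k · k · p · p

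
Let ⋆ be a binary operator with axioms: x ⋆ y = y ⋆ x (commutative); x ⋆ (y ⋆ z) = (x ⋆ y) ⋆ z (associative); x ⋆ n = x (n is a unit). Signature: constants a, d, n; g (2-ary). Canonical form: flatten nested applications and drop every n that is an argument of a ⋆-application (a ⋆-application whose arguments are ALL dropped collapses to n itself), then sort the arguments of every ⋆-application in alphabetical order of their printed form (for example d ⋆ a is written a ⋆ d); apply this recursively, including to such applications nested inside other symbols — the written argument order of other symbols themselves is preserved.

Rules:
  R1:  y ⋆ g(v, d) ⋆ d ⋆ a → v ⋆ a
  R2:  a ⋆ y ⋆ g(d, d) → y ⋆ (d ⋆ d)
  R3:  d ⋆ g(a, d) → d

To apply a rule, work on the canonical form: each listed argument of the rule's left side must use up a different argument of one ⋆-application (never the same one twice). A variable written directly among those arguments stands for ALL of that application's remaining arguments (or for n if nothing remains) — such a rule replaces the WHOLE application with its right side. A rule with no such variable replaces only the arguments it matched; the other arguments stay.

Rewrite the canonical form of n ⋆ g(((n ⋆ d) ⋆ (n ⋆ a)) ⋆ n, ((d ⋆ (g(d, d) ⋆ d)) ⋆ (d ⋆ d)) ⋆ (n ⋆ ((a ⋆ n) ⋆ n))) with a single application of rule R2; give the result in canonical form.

Canonical form:  g(a ⋆ d, a ⋆ d ⋆ d ⋆ d ⋆ d ⋆ g(d, d))
Apply R2:  consuming a, g(d, d);  y := d ⋆ d ⋆ d ⋆ d
Every leftover argument binds to the variable; the entire application is replaced.
Result:  g(a ⋆ d, d ⋆ d ⋆ d ⋆ d ⋆ d ⋆ d)

Answer: g(a ⋆ d, d ⋆ d ⋆ d ⋆ d ⋆ d ⋆ d)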